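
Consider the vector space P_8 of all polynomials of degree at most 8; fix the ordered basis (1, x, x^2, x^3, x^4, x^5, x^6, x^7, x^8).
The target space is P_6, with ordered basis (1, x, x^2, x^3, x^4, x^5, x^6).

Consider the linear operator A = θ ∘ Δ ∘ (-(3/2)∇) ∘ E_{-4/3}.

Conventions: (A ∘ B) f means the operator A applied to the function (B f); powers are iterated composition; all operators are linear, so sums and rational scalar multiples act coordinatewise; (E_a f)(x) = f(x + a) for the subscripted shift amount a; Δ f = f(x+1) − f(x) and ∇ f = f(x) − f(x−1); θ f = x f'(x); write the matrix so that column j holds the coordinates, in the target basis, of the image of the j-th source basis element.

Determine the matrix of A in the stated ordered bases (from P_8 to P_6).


the matrix is [[0, 0, 0, 0, 0, 0, 0, 0, 0]; [0, 0, 0, -9, 48, -175, 1640/3, -14189/9, 117152/27]; [0, 0, 0, 0, -36, 240, -1050, 11480/3, -113512/9]; [0, 0, 0, 0, 0, -90, 720, -3675, 45920/3]; [0, 0, 0, 0, 0, 0, -180, 1680, -9800]; [0, 0, 0, 0, 0, 0, 0, -315, 3360]; [0, 0, 0, 0, 0, 0, 0, 0, -504]] (rows listed top to bottom)

image of 1: 0
image of x: 0
image of x^2: 0
image of x^3: -9x
image of x^4: -36x^2 + 48x
image of x^5: -90x^3 + 240x^2 - 175x
image of x^6: -180x^4 + 720x^3 - 1050x^2 + (1640/3)x
image of x^7: -315x^5 + 1680x^4 - 3675x^3 + (11480/3)x^2 - (14189/9)x
image of x^8: -504x^6 + 3360x^5 - 9800x^4 + (45920/3)x^3 - (113512/9)x^2 + (117152/27)x
each image's coordinates form column j of the matrix


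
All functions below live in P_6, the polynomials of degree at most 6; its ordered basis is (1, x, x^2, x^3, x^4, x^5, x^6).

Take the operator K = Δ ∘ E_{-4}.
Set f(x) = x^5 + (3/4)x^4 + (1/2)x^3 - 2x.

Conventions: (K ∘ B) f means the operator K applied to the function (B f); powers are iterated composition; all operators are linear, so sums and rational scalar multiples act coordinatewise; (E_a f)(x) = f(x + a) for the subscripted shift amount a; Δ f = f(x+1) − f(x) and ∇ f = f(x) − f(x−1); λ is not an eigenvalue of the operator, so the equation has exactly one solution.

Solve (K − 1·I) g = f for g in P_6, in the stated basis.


write g with unknown coordinates in the stated basis and equate coefficients in (K − 1·I) g = f
solving from the highest basis element down gives g = -x^5 - (23/4)x^4 + (93/2)x^3 + 11x^2 - (1857/2)x + 3761/4
check: K g = -5x^4 + 47x^3 + 11x^2 - (1861/2)x + 3761/4
so K g − 1·g = x^5 + (3/4)x^4 + (1/2)x^3 - 2x = f ✓

g(x) = -x^5 - (23/4)x^4 + (93/2)x^3 + 11x^2 - (1857/2)x + 3761/4


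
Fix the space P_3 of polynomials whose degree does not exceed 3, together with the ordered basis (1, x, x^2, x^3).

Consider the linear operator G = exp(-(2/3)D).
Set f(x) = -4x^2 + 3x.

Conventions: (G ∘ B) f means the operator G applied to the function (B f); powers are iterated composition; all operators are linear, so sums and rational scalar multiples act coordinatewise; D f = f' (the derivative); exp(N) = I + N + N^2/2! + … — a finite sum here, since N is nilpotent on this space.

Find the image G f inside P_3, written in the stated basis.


order-1 term: (16/3)x - 2
order-2 term: -16/9
the series for exp(-(2/3)D) f terminates at order 2
exp(-(2/3)D) f = -4x^2 + (25/3)x - 34/9

g(x) = -4x^2 + (25/3)x - 34/9


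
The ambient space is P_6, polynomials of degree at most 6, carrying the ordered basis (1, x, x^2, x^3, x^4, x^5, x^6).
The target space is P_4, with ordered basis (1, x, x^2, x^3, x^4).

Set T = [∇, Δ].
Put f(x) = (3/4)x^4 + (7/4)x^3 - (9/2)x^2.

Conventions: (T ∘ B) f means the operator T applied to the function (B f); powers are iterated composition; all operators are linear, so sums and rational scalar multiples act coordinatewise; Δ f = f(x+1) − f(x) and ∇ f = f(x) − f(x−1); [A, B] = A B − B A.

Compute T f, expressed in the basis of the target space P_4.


Δ f = 3x^3 + (39/4)x^2 - (3/4)x - 2
∇ Δ f = 9x^2 + (21/2)x - 15/2
∇ f = 3x^3 + (3/4)x^2 - (45/4)x + 11/2
Δ ∇ f = 9x^2 + (21/2)x - 15/2
[∇, Δ] f = 0

the result is g(x) = 0


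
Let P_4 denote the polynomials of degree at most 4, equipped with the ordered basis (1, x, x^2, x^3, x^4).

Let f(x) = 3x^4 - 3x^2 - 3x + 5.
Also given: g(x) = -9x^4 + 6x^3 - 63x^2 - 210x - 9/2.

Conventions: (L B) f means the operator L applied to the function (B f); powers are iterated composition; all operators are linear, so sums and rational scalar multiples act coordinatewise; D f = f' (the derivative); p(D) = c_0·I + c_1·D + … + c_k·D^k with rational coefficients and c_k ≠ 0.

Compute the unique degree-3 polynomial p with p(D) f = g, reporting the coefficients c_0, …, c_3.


p(D) = -3·I + (1/2)·D − 2·D^2 − 3·D^3, i.e. c_0 = -3, c_1 = 1/2, c_2 = -2, c_3 = -3

D^0 f = 3x^4 - 3x^2 - 3x + 5
D^1 f = 12x^3 - 6x - 3
D^2 f = 36x^2 - 6
D^3 f = 72x
matching coefficients of g against c_0 f + c_1 Df + … from the top degree down determines the c_i
solution: c_0 = -3, c_1 = 1/2, c_2 = -2, c_3 = -3


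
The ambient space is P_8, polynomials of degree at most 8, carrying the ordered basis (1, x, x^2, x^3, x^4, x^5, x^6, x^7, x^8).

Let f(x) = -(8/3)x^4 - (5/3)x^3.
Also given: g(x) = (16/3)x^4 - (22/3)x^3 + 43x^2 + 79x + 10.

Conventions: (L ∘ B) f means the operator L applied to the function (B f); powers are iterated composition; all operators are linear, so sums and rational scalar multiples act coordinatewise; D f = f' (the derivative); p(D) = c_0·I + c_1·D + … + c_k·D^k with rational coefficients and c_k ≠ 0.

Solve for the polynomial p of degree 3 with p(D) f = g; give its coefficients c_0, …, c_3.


c_0 = -2, c_1 = 1, c_2 = -3/2, c_3 = -1

D^0 f = -(8/3)x^4 - (5/3)x^3
D^1 f = -(32/3)x^3 - 5x^2
D^2 f = -32x^2 - 10x
D^3 f = -64x - 10
matching coefficients of g against c_0 f + c_1 Df + … from the top degree down determines the c_i
solution: c_0 = -2, c_1 = 1, c_2 = -3/2, c_3 = -1


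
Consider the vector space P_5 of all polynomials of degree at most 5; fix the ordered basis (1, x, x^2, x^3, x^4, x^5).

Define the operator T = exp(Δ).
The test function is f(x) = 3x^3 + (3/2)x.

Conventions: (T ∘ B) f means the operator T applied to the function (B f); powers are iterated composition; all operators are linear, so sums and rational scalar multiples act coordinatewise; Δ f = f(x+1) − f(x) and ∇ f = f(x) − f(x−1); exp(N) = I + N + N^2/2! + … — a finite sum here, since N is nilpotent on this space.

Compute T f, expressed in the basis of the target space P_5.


order-1 term: 9x^2 + 9x + 9/2
order-2 term: 9x + 9
order-3 term: 3
the series for exp(Δ) f terminates at order 3
exp(Δ) f = 3x^3 + 9x^2 + (39/2)x + 33/2

the result is g(x) = 3x^3 + 9x^2 + (39/2)x + 33/2


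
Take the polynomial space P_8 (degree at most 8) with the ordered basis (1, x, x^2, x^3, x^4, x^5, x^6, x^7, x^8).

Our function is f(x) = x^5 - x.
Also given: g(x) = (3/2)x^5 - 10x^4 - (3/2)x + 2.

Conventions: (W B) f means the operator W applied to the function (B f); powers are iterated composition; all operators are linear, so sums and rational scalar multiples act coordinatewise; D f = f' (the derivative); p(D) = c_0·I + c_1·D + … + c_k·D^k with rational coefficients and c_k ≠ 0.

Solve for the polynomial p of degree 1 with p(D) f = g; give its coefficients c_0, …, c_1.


D^0 f = x^5 - x
D^1 f = 5x^4 - 1
matching coefficients of g against c_0 f + c_1 Df + … from the top degree down determines the c_i
solution: c_0 = 3/2, c_1 = -2

c_0 = 3/2, c_1 = -2


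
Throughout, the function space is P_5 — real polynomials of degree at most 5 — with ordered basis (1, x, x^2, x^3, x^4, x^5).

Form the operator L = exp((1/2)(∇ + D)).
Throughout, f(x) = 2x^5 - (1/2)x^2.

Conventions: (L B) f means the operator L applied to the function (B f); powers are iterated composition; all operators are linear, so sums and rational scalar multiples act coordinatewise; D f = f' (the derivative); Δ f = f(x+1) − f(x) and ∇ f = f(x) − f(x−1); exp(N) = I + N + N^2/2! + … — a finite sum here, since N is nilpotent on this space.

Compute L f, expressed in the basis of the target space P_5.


the result is g(x) = 2x^5 + 10x^4 + 10x^3 - (1/2)x^2 + (3/2)x + 1/4

order-1 term: 10x^4 - 10x^3 + 10x^2 - 6x + 5/4
order-2 term: 20x^3 - 30x^2 + (55/2)x - 21/2
order-3 term: 20x^2 - 30x + 35/2
order-4 term: 10x - 10
order-5 term: 2
the series for exp((1/2)(∇ + D)) f terminates at order 5
exp((1/2)(∇ + D)) f = 2x^5 + 10x^4 + 10x^3 - (1/2)x^2 + (3/2)x + 1/4


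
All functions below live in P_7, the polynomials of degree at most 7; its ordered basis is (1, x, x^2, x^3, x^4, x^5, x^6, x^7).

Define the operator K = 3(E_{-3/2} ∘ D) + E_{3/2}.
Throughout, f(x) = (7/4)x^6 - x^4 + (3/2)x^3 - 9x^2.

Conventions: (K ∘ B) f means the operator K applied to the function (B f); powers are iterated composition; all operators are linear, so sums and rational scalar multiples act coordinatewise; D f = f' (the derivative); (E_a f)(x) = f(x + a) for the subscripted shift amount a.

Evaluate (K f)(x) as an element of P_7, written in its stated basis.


the image equals g(x) = (7/4)x^6 + (189/4)x^5 - (2851/16)x^4 + (6483/8)x^3 - (56223/64)x^2 + (42957/64)x - 22437/256

D f = (21/2)x^5 - 4x^3 + (9/2)x^2 - 18x
E_{-3/2} D f = (21/2)x^5 - (315/4)x^4 + (929/4)x^3 - (2655/8)x^2 + (6633/32)x - 1863/64
(3(E_{-3/2} ∘ D)) f = (63/2)x^5 - (945/4)x^4 + (2787/4)x^3 - (7965/8)x^2 + (19899/32)x - 5589/64
E_{3/2} f = (7/4)x^6 + (63/4)x^5 + (929/16)x^4 + (909/8)x^3 + (7497/64)x^2 + (3159/64)x - 81/256
(3(E_{-3/2} ∘ D) + E_{3/2}) f = (7/4)x^6 + (189/4)x^5 - (2851/16)x^4 + (6483/8)x^3 - (56223/64)x^2 + (42957/64)x - 22437/256


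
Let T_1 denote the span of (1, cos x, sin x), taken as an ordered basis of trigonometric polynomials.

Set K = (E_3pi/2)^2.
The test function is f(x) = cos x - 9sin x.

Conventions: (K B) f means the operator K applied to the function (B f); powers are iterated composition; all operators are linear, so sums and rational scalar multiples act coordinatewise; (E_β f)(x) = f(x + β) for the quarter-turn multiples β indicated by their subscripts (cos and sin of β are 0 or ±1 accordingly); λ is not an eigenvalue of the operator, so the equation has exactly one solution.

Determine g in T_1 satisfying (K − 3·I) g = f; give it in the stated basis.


write g with unknown coordinates in the stated basis and equate coefficients in (K − 3·I) g = f
solving from the highest basis element down gives g = -(1/4)cos x + (9/4)sin x
check: K g = (1/4)cos x - (9/4)sin x
so K g − 3·g = cos x - 9sin x = f ✓

g(x) = -(1/4)cos x + (9/4)sin x


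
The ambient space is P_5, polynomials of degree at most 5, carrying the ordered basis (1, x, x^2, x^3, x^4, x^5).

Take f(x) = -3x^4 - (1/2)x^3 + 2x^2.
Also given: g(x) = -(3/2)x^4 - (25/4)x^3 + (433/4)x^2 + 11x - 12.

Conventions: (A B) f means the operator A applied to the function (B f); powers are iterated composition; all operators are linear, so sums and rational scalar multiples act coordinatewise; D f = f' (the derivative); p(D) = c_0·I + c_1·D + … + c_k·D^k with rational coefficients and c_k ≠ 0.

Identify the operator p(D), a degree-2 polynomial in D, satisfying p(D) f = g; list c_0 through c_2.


c_0 = 1/2, c_1 = 1/2, c_2 = -3

D^0 f = -3x^4 - (1/2)x^3 + 2x^2
D^1 f = -12x^3 - (3/2)x^2 + 4x
D^2 f = -36x^2 - 3x + 4
matching coefficients of g against c_0 f + c_1 Df + … from the top degree down determines the c_i
solution: c_0 = 1/2, c_1 = 1/2, c_2 = -3


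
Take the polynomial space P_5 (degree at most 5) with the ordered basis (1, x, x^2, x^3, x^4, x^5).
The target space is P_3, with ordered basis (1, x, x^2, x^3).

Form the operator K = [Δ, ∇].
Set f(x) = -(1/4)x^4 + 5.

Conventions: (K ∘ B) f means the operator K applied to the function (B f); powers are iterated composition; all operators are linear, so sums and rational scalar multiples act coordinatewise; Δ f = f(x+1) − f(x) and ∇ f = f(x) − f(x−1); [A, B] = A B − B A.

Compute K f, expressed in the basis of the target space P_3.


the result is g(x) = 0

∇ f = -x^3 + (3/2)x^2 - x + 1/4
Δ ∇ f = -3x^2 - 1/2
Δ f = -x^3 - (3/2)x^2 - x - 1/4
∇ Δ f = -3x^2 - 1/2
[Δ, ∇] f = 0


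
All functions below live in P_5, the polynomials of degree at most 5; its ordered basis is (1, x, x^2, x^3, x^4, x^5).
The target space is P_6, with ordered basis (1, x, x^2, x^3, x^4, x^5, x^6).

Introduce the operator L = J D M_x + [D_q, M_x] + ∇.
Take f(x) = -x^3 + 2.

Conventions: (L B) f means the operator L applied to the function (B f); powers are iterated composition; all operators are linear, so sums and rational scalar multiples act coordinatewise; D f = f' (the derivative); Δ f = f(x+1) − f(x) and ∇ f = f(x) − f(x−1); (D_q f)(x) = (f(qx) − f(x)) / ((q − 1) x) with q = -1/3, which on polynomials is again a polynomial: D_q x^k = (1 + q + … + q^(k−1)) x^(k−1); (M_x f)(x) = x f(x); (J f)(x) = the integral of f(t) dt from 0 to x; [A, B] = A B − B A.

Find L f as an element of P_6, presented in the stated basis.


g(x) = -x^4 + (1/27)x^3 - 3x^2 + 5x + 1

M_x f = -x^4 + 2x
D M_x f = -4x^3 + 2
J (D M_x) f = -x^4 + 2x
M_x f = -x^4 + 2x
D_q M_x f = -(20/27)x^3 + 2
D_q f = -(7/9)x^2
M_x D_q f = -(7/9)x^3
[D_q, M_x] f = (1/27)x^3 + 2
∇ f = -3x^2 + 3x - 1
(J D M_x + [D_q, M_x] + ∇) f = -x^4 + (1/27)x^3 - 3x^2 + 5x + 1


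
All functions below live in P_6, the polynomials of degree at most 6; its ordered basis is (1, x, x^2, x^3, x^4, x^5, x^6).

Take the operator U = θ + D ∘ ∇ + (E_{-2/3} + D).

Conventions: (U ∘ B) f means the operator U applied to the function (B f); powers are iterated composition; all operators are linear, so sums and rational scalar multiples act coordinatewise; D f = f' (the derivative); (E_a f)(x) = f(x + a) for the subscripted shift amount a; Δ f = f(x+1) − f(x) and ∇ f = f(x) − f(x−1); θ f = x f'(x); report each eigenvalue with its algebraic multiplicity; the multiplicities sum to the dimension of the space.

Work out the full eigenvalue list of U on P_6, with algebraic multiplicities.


λ = 1 (multiplicity 1), λ = 2 (multiplicity 1), λ = 3 (multiplicity 1), λ = 4 (multiplicity 1), λ = 5 (multiplicity 1), λ = 6 (multiplicity 1), λ = 7 (multiplicity 1)

image of 1: 1
image of x: 2x + 1/3
image of x^2: 3x^2 + (2/3)x + 22/9
image of x^3: 4x^3 + x^2 + (22/3)x - 89/27
image of x^4: 5x^4 + (4/3)x^3 + (44/3)x^2 - (356/27)x + 340/81
image of x^5: 6x^5 + (5/3)x^4 + (220/9)x^3 - (890/27)x^2 + (1700/81)x - 1247/243
image of x^6: 7x^6 + 2x^5 + (110/3)x^4 - (1780/27)x^3 + (1700/27)x^2 - (2494/81)x + 4438/729
the matrix is upper triangular; its diagonal is (1, 2, 3, 4, 5, 6, 7)
for a triangular matrix the eigenvalues are the diagonal entries, with algebraic multiplicity their repetition count


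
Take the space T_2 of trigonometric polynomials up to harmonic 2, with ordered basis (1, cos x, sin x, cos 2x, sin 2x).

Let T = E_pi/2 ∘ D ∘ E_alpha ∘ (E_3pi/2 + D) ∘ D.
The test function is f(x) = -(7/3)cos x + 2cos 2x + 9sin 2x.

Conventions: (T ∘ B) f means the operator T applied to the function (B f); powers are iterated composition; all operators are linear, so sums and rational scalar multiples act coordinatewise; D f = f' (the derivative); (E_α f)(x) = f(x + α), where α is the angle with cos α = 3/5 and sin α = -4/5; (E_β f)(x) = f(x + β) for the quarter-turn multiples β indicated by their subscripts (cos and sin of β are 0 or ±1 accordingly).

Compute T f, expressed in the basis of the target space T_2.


g(x) = 32cos 2x + 76sin 2x

D f = (7/3)sin x + 18cos 2x - 4sin 2x
E_3pi/2 D f = -(7/3)cos x - 18cos 2x + 4sin 2x
D D f = (7/3)cos x - 8cos 2x - 36sin 2x
(E_3pi/2 + D) D f = -26cos 2x - 32sin 2x
E_alpha (E_3pi/2 + D) D f = 38cos 2x - 16sin 2x
D E_alpha (E_3pi/2 + D) D f = -32cos 2x - 76sin 2x
E_pi/2 D E_alpha (E_3pi/2 + D) D f = 32cos 2x + 76sin 2x


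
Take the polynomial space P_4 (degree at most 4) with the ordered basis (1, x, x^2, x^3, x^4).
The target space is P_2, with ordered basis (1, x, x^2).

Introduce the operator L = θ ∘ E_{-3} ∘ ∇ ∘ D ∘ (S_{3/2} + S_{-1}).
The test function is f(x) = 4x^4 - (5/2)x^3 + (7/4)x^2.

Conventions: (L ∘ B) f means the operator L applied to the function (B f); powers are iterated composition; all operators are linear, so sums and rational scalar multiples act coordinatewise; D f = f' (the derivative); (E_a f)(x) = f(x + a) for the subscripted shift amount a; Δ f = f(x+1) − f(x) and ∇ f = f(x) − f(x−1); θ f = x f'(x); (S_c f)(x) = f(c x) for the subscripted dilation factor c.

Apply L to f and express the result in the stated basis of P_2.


S_{3/2} f = (81/4)x^4 - (135/16)x^3 + (63/16)x^2
S_{-1} f = 4x^4 + (5/2)x^3 + (7/4)x^2
(S_{3/2} + S_{-1}) f = (97/4)x^4 - (95/16)x^3 + (91/16)x^2
D (S_{3/2} + S_{-1}) f = 97x^3 - (285/16)x^2 + (91/8)x
∇ D (S_{3/2} + S_{-1}) f = 291x^2 - (2613/8)x + 2019/16
E_{-3} ∇ D (S_{3/2} + S_{-1}) f = 291x^2 - (16581/8)x + 59601/16
θ E_{-3} ∇ D (S_{3/2} + S_{-1}) f = 582x^2 - (16581/8)x

g(x) = 582x^2 - (16581/8)x


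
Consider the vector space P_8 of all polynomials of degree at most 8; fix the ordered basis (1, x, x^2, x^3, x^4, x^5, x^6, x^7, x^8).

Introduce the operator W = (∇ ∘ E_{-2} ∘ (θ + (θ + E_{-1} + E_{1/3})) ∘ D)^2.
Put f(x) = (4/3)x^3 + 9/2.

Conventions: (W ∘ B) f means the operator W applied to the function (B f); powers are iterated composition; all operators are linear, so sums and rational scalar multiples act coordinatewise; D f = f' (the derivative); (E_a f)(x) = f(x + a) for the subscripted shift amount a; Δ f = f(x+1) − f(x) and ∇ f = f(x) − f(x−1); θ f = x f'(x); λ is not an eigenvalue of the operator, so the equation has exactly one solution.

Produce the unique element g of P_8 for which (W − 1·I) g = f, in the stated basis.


write g with unknown coordinates in the stated basis and equate coefficients in (W − 1·I) g = f
solving from the highest basis element down gives g = -(4/3)x^3 - 9/2
check: W g = 0
so W g − 1·g = (4/3)x^3 + 9/2 = f ✓

the result is g(x) = -(4/3)x^3 - 9/2


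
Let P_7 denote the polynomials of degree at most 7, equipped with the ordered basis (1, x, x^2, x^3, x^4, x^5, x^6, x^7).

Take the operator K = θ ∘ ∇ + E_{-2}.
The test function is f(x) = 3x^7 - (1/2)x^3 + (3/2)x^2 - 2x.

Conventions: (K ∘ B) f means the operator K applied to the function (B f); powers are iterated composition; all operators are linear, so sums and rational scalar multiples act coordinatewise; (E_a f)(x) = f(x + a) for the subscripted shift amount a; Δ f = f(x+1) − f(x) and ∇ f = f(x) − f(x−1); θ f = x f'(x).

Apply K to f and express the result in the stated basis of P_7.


the result is g(x) = 3x^7 + 84x^6 - 63x^5 - 420x^4 + (2729/2)x^3 - (3777/2)x^2 + (2627/2)x - 370

∇ f = 21x^6 - 63x^5 + 105x^4 - 105x^3 + (123/2)x^2 - (33/2)x - 1
θ ∇ f = 126x^6 - 315x^5 + 420x^4 - 315x^3 + 123x^2 - (33/2)x
E_{-2} f = 3x^7 - 42x^6 + 252x^5 - 840x^4 + (3359/2)x^3 - (4023/2)x^2 + 1330x - 370
(θ ∘ ∇ + E_{-2}) f = 3x^7 + 84x^6 - 63x^5 - 420x^4 + (2729/2)x^3 - (3777/2)x^2 + (2627/2)x - 370


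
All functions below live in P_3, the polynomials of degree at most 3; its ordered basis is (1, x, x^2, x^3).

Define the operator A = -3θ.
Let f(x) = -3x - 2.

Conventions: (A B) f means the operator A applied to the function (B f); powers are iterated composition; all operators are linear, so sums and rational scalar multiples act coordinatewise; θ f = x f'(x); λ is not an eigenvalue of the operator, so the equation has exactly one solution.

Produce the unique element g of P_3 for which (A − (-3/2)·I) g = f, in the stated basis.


write g with unknown coordinates in the stated basis and equate coefficients in (A − (-3/2)·I) g = f
solving from the highest basis element down gives g = 2x - 4/3
check: A g = -6x
so A g − (-3/2)·g = -3x - 2 = f ✓

the image equals g(x) = 2x - 4/3


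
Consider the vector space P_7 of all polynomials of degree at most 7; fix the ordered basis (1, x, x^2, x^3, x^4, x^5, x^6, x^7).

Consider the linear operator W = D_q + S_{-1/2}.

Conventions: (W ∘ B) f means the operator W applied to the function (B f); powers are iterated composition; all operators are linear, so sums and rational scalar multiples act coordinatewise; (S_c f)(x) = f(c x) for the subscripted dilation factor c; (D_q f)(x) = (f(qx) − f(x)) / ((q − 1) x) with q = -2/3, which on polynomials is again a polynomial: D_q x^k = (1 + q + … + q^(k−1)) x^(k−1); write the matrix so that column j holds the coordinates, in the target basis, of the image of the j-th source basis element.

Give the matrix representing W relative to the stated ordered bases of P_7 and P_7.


image of 1: 1
image of x: -(1/2)x + 1
image of x^2: (1/4)x^2 + (1/3)x
image of x^3: -(1/8)x^3 + (7/9)x^2
image of x^4: (1/16)x^4 + (13/27)x^3
image of x^5: -(1/32)x^5 + (55/81)x^4
image of x^6: (1/64)x^6 + (133/243)x^5
image of x^7: -(1/128)x^7 + (463/729)x^6
each image's coordinates form column j of the matrix

the matrix is [[1, 1, 0, 0, 0, 0, 0, 0]; [0, -1/2, 1/3, 0, 0, 0, 0, 0]; [0, 0, 1/4, 7/9, 0, 0, 0, 0]; [0, 0, 0, -1/8, 13/27, 0, 0, 0]; [0, 0, 0, 0, 1/16, 55/81, 0, 0]; [0, 0, 0, 0, 0, -1/32, 133/243, 0]; [0, 0, 0, 0, 0, 0, 1/64, 463/729]; [0, 0, 0, 0, 0, 0, 0, -1/128]] (rows listed top to bottom)


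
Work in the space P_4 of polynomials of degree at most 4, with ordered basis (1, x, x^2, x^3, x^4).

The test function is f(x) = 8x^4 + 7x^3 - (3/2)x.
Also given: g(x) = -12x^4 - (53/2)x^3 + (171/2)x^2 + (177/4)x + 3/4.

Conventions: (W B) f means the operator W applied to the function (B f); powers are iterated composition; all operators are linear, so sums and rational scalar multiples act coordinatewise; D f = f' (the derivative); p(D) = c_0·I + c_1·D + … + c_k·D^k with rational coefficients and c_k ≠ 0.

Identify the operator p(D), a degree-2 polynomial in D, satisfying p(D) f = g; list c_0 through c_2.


p(D) = -(3/2)·I − (1/2)·D + D^2, i.e. c_0 = -3/2, c_1 = -1/2, c_2 = 1

D^0 f = 8x^4 + 7x^3 - (3/2)x
D^1 f = 32x^3 + 21x^2 - 3/2
D^2 f = 96x^2 + 42x
matching coefficients of g against c_0 f + c_1 Df + … from the top degree down determines the c_i
solution: c_0 = -3/2, c_1 = -1/2, c_2 = 1


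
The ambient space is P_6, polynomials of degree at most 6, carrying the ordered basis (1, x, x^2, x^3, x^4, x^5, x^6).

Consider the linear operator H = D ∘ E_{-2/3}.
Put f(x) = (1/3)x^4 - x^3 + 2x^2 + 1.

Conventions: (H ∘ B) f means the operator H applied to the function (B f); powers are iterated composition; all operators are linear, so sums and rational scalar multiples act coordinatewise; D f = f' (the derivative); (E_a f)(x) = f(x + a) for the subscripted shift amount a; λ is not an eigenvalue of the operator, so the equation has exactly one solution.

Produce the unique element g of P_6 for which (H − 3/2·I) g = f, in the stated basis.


write g with unknown coordinates in the stated basis and equate coefficients in (H − 3/2·I) g = f
solving from the highest basis element down gives g = -(2/9)x^4 + (2/27)x^3 - (80/81)x - 790/729
check: H g = -(8/9)x^3 + 2x^2 - (40/27)x - 152/243
so H g − 3/2·g = (1/3)x^4 - x^3 + 2x^2 + 1 = f ✓

the result is g(x) = -(2/9)x^4 + (2/27)x^3 - (80/81)x - 790/729


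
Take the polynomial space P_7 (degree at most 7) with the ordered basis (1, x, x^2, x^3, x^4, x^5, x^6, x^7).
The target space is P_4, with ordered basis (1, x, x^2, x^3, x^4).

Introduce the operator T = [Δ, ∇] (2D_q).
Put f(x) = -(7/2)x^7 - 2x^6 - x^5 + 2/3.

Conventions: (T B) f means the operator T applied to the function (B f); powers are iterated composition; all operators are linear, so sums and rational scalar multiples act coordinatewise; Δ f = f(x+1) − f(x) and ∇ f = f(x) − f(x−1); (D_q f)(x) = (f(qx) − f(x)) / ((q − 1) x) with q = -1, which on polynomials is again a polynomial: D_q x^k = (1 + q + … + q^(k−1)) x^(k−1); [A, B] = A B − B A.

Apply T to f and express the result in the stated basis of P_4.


g(x) = 0

D_q f = -(7/2)x^6 - x^4
(2D_q) f = -7x^6 - 2x^4
∇ (2D_q) f = -42x^5 + 105x^4 - 148x^3 + 117x^2 - 50x + 9
Δ ∇ (2D_q) f = -210x^4 - 234x^2 - 18
Δ (2D_q) f = -42x^5 - 105x^4 - 148x^3 - 117x^2 - 50x - 9
∇ Δ (2D_q) f = -210x^4 - 234x^2 - 18
[Δ, ∇] (2D_q) f = 0


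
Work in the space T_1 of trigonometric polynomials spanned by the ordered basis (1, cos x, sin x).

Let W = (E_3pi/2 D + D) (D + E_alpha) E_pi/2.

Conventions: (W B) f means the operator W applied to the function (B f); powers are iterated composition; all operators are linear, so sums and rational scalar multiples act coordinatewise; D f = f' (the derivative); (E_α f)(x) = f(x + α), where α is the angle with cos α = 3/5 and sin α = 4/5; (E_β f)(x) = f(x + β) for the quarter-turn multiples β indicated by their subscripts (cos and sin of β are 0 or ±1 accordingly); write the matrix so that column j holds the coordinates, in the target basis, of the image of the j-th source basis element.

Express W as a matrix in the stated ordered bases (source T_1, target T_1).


image of 1: 0
image of cos x: -(12/5)cos x + (6/5)sin x
image of sin x: -(6/5)cos x - (12/5)sin x
each image's coordinates form column j of the matrix

the matrix is [[0, 0, 0]; [0, -12/5, -6/5]; [0, 6/5, -12/5]] (rows listed top to bottom)


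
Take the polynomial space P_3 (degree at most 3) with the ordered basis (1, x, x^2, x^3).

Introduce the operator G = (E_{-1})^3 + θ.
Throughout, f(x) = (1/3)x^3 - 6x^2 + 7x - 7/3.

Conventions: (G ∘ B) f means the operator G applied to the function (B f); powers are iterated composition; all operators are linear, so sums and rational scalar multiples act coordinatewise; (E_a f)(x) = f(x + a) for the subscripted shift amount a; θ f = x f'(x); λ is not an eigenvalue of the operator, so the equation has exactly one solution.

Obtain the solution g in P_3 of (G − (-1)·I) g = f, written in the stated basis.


the image equals g(x) = (1/15)x^3 - (27/20)x^2 - (29/30)x + 523/120

write g with unknown coordinates in the stated basis and equate coefficients in (G − (-1)·I) g = f
solving from the highest basis element down gives g = (1/15)x^3 - (27/20)x^2 - (29/30)x + 523/120
check: G g = (4/15)x^3 - (93/20)x^2 + (239/30)x - 803/120
so G g − (-1)·g = (1/3)x^3 - 6x^2 + 7x - 7/3 = f ✓


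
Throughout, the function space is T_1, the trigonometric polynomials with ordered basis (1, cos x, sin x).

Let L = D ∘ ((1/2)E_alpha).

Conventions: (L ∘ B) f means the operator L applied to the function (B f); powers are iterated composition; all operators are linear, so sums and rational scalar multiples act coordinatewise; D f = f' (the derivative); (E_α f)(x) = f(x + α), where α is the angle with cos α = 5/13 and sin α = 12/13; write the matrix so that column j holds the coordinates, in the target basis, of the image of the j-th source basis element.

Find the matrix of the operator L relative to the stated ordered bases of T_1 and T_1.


the matrix is [[0, 0, 0]; [0, -6/13, 5/26]; [0, -5/26, -6/13]] (rows listed top to bottom)

image of 1: 0
image of cos x: -(6/13)cos x - (5/26)sin x
image of sin x: (5/26)cos x - (6/13)sin x
each image's coordinates form column j of the matrix


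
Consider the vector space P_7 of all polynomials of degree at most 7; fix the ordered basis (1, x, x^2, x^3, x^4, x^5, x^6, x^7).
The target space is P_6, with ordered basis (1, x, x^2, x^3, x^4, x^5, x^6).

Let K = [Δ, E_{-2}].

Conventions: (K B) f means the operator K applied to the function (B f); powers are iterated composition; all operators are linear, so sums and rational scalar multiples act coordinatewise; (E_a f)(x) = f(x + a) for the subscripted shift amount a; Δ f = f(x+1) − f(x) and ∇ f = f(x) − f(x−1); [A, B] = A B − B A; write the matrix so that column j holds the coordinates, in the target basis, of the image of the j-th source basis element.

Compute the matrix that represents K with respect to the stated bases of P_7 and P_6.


the matrix is [[0, 0, 0, 0, 0, 0, 0, 0]; [0, 0, 0, 0, 0, 0, 0, 0]; [0, 0, 0, 0, 0, 0, 0, 0]; [0, 0, 0, 0, 0, 0, 0, 0]; [0, 0, 0, 0, 0, 0, 0, 0]; [0, 0, 0, 0, 0, 0, 0, 0]; [0, 0, 0, 0, 0, 0, 0, 0]] (rows listed top to bottom)

image of 1: 0
image of x: 0
image of x^2: 0
image of x^3: 0
image of x^4: 0
image of x^5: 0
image of x^6: 0
image of x^7: 0
each image's coordinates form column j of the matrix


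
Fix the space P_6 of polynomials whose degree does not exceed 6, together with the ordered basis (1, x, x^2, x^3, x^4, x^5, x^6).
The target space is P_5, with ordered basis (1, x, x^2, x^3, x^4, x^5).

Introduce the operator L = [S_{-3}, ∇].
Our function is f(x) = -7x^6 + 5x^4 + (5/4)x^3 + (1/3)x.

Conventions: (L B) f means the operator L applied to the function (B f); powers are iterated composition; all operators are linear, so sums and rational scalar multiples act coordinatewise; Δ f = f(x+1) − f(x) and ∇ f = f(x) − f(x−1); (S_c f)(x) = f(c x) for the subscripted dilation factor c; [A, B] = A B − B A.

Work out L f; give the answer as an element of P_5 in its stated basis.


∇ f = -42x^5 + 105x^4 - 120x^3 + (315/4)x^2 - (103/4)x + 43/12
S_{-3} ∇ f = 10206x^5 + 8505x^4 + 3240x^3 + (2835/4)x^2 + (309/4)x + 43/12
S_{-3} f = -5103x^6 + 405x^4 - (135/4)x^3 - x
∇ S_{-3} f = -30618x^5 + 76545x^4 - 100440x^3 + (296055/4)x^2 - (115587/4)x + 18653/4
[S_{-3}, ∇] f = 40824x^5 - 68040x^4 + 103680x^3 - 73305x^2 + 28974x - 13979/3

the result is g(x) = 40824x^5 - 68040x^4 + 103680x^3 - 73305x^2 + 28974x - 13979/3


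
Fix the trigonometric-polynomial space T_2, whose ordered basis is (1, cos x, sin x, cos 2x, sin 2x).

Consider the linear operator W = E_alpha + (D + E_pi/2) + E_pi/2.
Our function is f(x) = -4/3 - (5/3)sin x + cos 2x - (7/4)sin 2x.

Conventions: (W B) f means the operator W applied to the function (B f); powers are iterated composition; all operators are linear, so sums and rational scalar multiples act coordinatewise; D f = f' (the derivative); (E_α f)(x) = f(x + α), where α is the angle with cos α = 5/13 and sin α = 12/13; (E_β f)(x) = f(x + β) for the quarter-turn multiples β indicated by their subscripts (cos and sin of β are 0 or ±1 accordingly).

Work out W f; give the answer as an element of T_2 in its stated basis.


E_alpha f = -4/3 - (20/13)cos x - (25/39)sin x - (329/169)cos 2x + (353/676)sin 2x
D f = -(5/3)cos x - (7/2)cos 2x - 2sin 2x
E_pi/2 f = -4/3 - (5/3)cos x - cos 2x + (7/4)sin 2x
(D + E_pi/2) f = -4/3 - (10/3)cos x - (9/2)cos 2x - (1/4)sin 2x
E_pi/2 f = -4/3 - (5/3)cos x - cos 2x + (7/4)sin 2x
(E_alpha + (D + E_pi/2) + E_pi/2) f = -4 - (85/13)cos x - (25/39)sin x - (2517/338)cos 2x + (1367/676)sin 2x

the image equals g(x) = -4 - (85/13)cos x - (25/39)sin x - (2517/338)cos 2x + (1367/676)sin 2x


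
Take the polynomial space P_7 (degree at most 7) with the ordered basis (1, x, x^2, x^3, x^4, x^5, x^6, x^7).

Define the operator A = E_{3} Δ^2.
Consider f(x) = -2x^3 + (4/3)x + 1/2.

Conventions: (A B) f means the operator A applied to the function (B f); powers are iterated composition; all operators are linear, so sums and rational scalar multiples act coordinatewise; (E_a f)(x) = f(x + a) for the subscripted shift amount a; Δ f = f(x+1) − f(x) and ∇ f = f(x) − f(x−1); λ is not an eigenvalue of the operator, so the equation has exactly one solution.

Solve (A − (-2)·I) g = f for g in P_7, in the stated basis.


the image equals g(x) = -x^3 + (11/3)x + 49/4

write g with unknown coordinates in the stated basis and equate coefficients in (A − (-2)·I) g = f
solving from the highest basis element down gives g = -x^3 + (11/3)x + 49/4
check: A g = -6x - 24
so A g − (-2)·g = -2x^3 + (4/3)x + 1/2 = f ✓


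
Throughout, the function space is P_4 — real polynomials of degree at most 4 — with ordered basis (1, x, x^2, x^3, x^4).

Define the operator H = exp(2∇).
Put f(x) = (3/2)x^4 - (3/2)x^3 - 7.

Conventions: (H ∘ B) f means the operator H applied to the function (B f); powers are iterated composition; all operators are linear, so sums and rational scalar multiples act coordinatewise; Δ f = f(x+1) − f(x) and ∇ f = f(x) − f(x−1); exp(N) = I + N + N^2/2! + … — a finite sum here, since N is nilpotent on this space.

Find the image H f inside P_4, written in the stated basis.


the image equals g(x) = (3/2)x^4 + (21/2)x^3 + 9x^2 - 21x - 13

order-1 term: 12x^3 - 27x^2 + 21x - 6
order-2 term: 36x^2 - 90x + 60
order-3 term: 48x - 84
order-4 term: 24
the series for exp(2∇) f terminates at order 4
exp(2∇) f = (3/2)x^4 + (21/2)x^3 + 9x^2 - 21x - 13


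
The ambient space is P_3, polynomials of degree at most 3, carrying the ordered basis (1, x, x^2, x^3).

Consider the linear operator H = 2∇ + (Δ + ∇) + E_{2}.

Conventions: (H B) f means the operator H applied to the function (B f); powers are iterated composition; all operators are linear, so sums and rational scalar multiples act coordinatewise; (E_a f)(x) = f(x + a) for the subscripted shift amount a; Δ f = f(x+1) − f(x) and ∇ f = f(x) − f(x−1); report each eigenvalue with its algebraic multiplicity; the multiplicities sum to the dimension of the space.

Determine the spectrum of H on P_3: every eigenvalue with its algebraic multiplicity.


image of 1: 1
image of x: x + 6
image of x^2: x^2 + 12x + 2
image of x^3: x^3 + 18x^2 + 6x + 12
the matrix is upper triangular; its diagonal is (1, 1, 1, 1)
for a triangular matrix the eigenvalues are the diagonal entries, with algebraic multiplicity their repetition count

λ = 1 (multiplicity 4)


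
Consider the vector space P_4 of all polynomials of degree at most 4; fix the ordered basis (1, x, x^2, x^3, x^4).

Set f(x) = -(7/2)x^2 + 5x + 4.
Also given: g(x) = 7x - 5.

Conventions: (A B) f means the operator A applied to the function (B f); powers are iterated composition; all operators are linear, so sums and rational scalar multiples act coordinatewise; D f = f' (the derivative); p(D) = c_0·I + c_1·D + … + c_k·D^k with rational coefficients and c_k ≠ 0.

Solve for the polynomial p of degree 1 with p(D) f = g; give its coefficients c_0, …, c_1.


D^0 f = -(7/2)x^2 + 5x + 4
D^1 f = -7x + 5
matching coefficients of g against c_0 f + c_1 Df + … from the top degree down determines the c_i
solution: c_0 = 0, c_1 = -1

p(D) = -D, i.e. c_0 = 0, c_1 = -1


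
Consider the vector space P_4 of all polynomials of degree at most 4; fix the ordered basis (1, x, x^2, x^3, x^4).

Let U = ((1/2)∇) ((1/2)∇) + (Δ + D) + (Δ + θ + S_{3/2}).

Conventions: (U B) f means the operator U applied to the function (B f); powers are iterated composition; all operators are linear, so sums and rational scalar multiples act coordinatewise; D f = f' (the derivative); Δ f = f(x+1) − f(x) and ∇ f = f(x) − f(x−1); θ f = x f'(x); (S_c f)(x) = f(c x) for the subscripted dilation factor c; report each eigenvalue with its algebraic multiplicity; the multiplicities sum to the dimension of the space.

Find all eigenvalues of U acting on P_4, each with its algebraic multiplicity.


λ = 1 (multiplicity 1), λ = 5/2 (multiplicity 1), λ = 17/4 (multiplicity 1), λ = 51/8 (multiplicity 1), λ = 145/16 (multiplicity 1)

image of 1: 1
image of x: (5/2)x + 3
image of x^2: (17/4)x^2 + 6x + 5/2
image of x^3: (51/8)x^3 + 9x^2 + (15/2)x + 1/2
image of x^4: (145/16)x^4 + 12x^3 + 15x^2 + 2x + 11/2
the matrix is upper triangular; its diagonal is (1, 5/2, 17/4, 51/8, 145/16)
for a triangular matrix the eigenvalues are the diagonal entries, with algebraic multiplicity their repetition count


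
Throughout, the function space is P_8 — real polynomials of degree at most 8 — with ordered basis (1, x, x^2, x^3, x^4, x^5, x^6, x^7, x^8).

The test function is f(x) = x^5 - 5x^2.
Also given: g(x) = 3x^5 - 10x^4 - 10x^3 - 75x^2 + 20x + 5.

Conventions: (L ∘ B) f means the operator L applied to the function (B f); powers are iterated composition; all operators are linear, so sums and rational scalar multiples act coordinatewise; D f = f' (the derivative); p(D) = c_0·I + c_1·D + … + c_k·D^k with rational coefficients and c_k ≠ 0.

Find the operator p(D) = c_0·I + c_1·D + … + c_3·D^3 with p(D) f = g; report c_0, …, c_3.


D^0 f = x^5 - 5x^2
D^1 f = 5x^4 - 10x
D^2 f = 20x^3 - 10
D^3 f = 60x^2
matching coefficients of g against c_0 f + c_1 Df + … from the top degree down determines the c_i
solution: c_0 = 3, c_1 = -2, c_2 = -1/2, c_3 = -1

c_0 = 3, c_1 = -2, c_2 = -1/2, c_3 = -1


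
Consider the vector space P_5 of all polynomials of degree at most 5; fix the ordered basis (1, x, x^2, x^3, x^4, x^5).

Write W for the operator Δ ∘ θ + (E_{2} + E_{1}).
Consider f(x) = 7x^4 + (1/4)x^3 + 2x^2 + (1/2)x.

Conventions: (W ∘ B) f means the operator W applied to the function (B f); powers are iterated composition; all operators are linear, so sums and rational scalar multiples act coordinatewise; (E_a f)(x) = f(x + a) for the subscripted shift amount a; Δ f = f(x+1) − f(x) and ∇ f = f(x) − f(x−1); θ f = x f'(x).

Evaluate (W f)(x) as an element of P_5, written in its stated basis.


θ f = 28x^4 + (3/4)x^3 + 4x^2 + (1/2)x
Δ θ f = 112x^3 + (681/4)x^2 + (489/4)x + 133/4
E_{2} f = 7x^4 + (225/4)x^3 + (343/2)x^2 + (471/2)x + 123
E_{1} f = 7x^4 + (113/4)x^3 + (179/4)x^2 + (133/4)x + 39/4
(E_{2} + E_{1}) f = 14x^4 + (169/2)x^3 + (865/4)x^2 + (1075/4)x + 531/4
(Δ ∘ θ + (E_{2} + E_{1})) f = 14x^4 + (393/2)x^3 + (773/2)x^2 + 391x + 166

the result is g(x) = 14x^4 + (393/2)x^3 + (773/2)x^2 + 391x + 166


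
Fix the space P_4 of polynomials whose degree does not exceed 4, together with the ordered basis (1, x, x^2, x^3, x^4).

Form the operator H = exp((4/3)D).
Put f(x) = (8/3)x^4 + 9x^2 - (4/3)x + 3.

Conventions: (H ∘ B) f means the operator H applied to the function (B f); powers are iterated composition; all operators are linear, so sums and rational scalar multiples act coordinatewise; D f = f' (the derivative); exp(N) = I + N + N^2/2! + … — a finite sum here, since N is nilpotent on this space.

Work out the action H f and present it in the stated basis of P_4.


order-1 term: (128/9)x^3 + 24x - 16/9
order-2 term: (256/9)x^2 + 16
order-3 term: (2048/81)x
order-4 term: 2048/243
the series for exp((4/3)D) f terminates at order 4
exp((4/3)D) f = (8/3)x^4 + (128/9)x^3 + (337/9)x^2 + (3884/81)x + 6233/243

g(x) = (8/3)x^4 + (128/9)x^3 + (337/9)x^2 + (3884/81)x + 6233/243


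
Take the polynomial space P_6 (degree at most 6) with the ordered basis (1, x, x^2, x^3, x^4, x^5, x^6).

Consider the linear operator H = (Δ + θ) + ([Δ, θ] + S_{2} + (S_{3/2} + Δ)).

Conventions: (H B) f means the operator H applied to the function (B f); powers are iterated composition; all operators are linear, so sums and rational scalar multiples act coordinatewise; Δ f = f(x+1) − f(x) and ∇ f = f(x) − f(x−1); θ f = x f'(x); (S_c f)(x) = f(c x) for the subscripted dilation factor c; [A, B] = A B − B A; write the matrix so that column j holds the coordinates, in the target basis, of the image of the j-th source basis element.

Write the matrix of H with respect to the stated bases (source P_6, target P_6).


image of 1: 2
image of x: (9/2)x + 3
image of x^2: (33/4)x^2 + 6x + 4
image of x^3: (115/8)x^3 + 9x^2 + 12x + 5
image of x^4: (401/16)x^4 + 12x^3 + 24x^2 + 20x + 6
image of x^5: (1427/32)x^5 + 15x^4 + 40x^3 + 50x^2 + 30x + 7
image of x^6: (5209/64)x^6 + 18x^5 + 60x^4 + 100x^3 + 90x^2 + 42x + 8
each image's coordinates form column j of the matrix

the matrix is [[2, 3, 4, 5, 6, 7, 8]; [0, 9/2, 6, 12, 20, 30, 42]; [0, 0, 33/4, 9, 24, 50, 90]; [0, 0, 0, 115/8, 12, 40, 100]; [0, 0, 0, 0, 401/16, 15, 60]; [0, 0, 0, 0, 0, 1427/32, 18]; [0, 0, 0, 0, 0, 0, 5209/64]] (rows listed top to bottom)


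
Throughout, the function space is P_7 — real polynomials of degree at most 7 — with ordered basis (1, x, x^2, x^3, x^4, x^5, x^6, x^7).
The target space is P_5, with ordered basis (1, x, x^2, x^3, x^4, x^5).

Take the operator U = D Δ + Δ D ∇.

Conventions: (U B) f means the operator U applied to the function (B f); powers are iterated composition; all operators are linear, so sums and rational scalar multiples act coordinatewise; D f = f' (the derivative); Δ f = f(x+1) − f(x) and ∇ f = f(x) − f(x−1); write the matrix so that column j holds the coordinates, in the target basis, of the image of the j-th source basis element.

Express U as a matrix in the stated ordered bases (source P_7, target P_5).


image of 1: 0
image of x: 0
image of x^2: 2
image of x^3: 6x + 9
image of x^4: 12x^2 + 36x + 4
image of x^5: 20x^3 + 90x^2 + 20x + 15
image of x^6: 30x^4 + 180x^3 + 60x^2 + 90x + 6
image of x^7: 42x^5 + 315x^4 + 140x^3 + 315x^2 + 42x + 21
each image's coordinates form column j of the matrix

the matrix is [[0, 0, 2, 9, 4, 15, 6, 21]; [0, 0, 0, 6, 36, 20, 90, 42]; [0, 0, 0, 0, 12, 90, 60, 315]; [0, 0, 0, 0, 0, 20, 180, 140]; [0, 0, 0, 0, 0, 0, 30, 315]; [0, 0, 0, 0, 0, 0, 0, 42]] (rows listed top to bottom)
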